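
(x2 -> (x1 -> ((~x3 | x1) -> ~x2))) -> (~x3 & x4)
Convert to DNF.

(x2 & x1) | (~x3 & x4)

(x2 -> (x1 -> ((~x3 | x1) -> ~x2))) -> (~x3 & x4)
⇔ ~(x2 -> (x1 -> ((~x3 | x1) -> ~x2))) | (~x3 & x4)   [eliminate ->]
⇔ ~(~x2 | (x1 -> ((~x3 | x1) -> ~x2))) | (~x3 & x4)   [eliminate ->]
⇔ ~(~x2 | ~x1 | ((~x3 | x1) -> ~x2)) | (~x3 & x4)   [eliminate ->]
⇔ ~(~x2 | ~x1 | ~(~x3 | x1) | ~x2) | (~x3 & x4)   [eliminate ->]
⇔ (~~x2 & ~~x1 & ~~(~x3 | x1) & ~~x2) | (~x3 & x4)   [De Morgan]
⇔ (x2 & ~~x1 & ~~(~x3 | x1) & ~~x2) | (~x3 & x4)   [double negation]
⇔ (x2 & x1 & ~~(~x3 | x1) & ~~x2) | (~x3 & x4)   [double negation]
⇔ (x2 & x1 & (~x3 | x1) & ~~x2) | (~x3 & x4)   [double negation]
⇔ (x2 & x1 & (~x3 | x1) & x2) | (~x3 & x4)   [double negation]
⇔ (x2 & x1 & ~x3 & x2) | (x2 & x1 & x1 & x2) | (~x3 & x4)   [distribute & over |]
⇔ (x2 & x1) | (~x3 & x4)   [simplify]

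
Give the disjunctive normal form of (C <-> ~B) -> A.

(C <-> ~B) -> A
≡ ~(C <-> ~B) | A   (eliminate ->)
≡ ~((C -> ~B) & (~B -> C)) | A   (eliminate <->)
≡ ~((~C | ~B) & (~B -> C)) | A   (eliminate ->)
≡ ~((~C | ~B) & (~~B | C)) | A   (eliminate ->)
≡ ~(~C | ~B) | ~(~~B | C) | A   (De Morgan)
≡ (~~C & ~~B) | ~(~~B | C) | A   (De Morgan)
≡ (C & ~~B) | ~(~~B | C) | A   (double negation)
≡ (C & B) | ~(~~B | C) | A   (double negation)
≡ (C & B) | (~~~B & ~C) | A   (De Morgan)
≡ (C & B) | (~B & ~C) | A   (double negation)

(C & B) | (~B & ~C) | A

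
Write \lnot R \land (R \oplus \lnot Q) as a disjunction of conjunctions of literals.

\lnot R \land (R \oplus \lnot Q)
≡ \lnot R \land ((R \land \lnot \lnot Q) \lor (\lnot R \land \lnot Q))   (expand \oplus)
≡ \lnot R \land ((R \land Q) \lor (\lnot R \land \lnot Q))   (double negation)
≡ (\lnot R \land R \land Q) \lor (\lnot R \land \lnot R \land \lnot Q)   (distribute \land over \lor)
≡ \lnot R \land \lnot Q   (simplify)

\lnot R \land \lnot Q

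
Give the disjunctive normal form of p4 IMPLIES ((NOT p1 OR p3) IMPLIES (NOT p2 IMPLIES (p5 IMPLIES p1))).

p4 IMPLIES ((NOT p1 OR p3) IMPLIES (NOT p2 IMPLIES (p5 IMPLIES p1)))
≡ NOT p4 OR ((NOT p1 OR p3) IMPLIES (NOT p2 IMPLIES (p5 IMPLIES p1)))   — eliminate IMPLIES
≡ NOT p4 OR NOT (NOT p1 OR p3) OR (NOT p2 IMPLIES (p5 IMPLIES p1))   — eliminate IMPLIES
≡ NOT p4 OR NOT (NOT p1 OR p3) OR NOT NOT p2 OR (p5 IMPLIES p1)   — eliminate IMPLIES
≡ NOT p4 OR NOT (NOT p1 OR p3) OR NOT NOT p2 OR NOT p5 OR p1   — eliminate IMPLIES
≡ NOT p4 OR (NOT NOT p1 AND NOT p3) OR NOT NOT p2 OR NOT p5 OR p1   — De Morgan
≡ NOT p4 OR (p1 AND NOT p3) OR NOT NOT p2 OR NOT p5 OR p1   — double negation
≡ NOT p4 OR (p1 AND NOT p3) OR p2 OR NOT p5 OR p1   — double negation
≡ NOT p4 OR p2 OR NOT p5 OR p1   — simplify

NOT p4 OR p2 OR NOT p5 OR p1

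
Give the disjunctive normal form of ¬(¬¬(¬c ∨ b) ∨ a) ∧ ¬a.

c ∧ ¬b ∧ ¬a

¬(¬¬(¬c ∨ b) ∨ a) ∧ ¬a
= ¬¬¬(¬c ∨ b) ∧ ¬a ∧ ¬a   (De Morgan)
= ¬(¬c ∨ b) ∧ ¬a ∧ ¬a   (double negation)
= ¬¬c ∧ ¬b ∧ ¬a ∧ ¬a   (De Morgan)
= c ∧ ¬b ∧ ¬a ∧ ¬a   (double negation)
= c ∧ ¬b ∧ ¬a   (simplify)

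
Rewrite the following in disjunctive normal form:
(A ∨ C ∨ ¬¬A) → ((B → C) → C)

(¬A ∧ ¬C) ∨ (B ∧ ¬C) ∨ C

(A ∨ C ∨ ¬¬A) → ((B → C) → C)
⇔ ¬(A ∨ C ∨ ¬¬A) ∨ ((B → C) → C)   [eliminate →]
⇔ ¬(A ∨ C ∨ ¬¬A) ∨ ¬(B → C) ∨ C   [eliminate →]
⇔ ¬(A ∨ C ∨ ¬¬A) ∨ ¬(¬B ∨ C) ∨ C   [eliminate →]
⇔ (¬A ∧ ¬C ∧ ¬¬¬A) ∨ ¬(¬B ∨ C) ∨ C   [De Morgan]
⇔ (¬A ∧ ¬C ∧ ¬A) ∨ ¬(¬B ∨ C) ∨ C   [double negation]
⇔ (¬A ∧ ¬C ∧ ¬A) ∨ (¬¬B ∧ ¬C) ∨ C   [De Morgan]
⇔ (¬A ∧ ¬C ∧ ¬A) ∨ (B ∧ ¬C) ∨ C   [double negation]
⇔ (¬A ∧ ¬C) ∨ (B ∧ ¬C) ∨ C   [simplify]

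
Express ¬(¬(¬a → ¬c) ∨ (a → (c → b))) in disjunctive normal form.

¬(¬(¬a → ¬c) ∨ (a → (c → b)))
⇔ ¬(¬(¬¬a ∨ ¬c) ∨ (a → (c → b)))   (eliminate →)
⇔ ¬(¬(¬¬a ∨ ¬c) ∨ ¬a ∨ (c → b))   (eliminate →)
⇔ ¬(¬(¬¬a ∨ ¬c) ∨ ¬a ∨ ¬c ∨ b)   (eliminate →)
⇔ ¬¬(¬¬a ∨ ¬c) ∧ ¬¬a ∧ ¬¬c ∧ ¬b   (De Morgan)
⇔ (¬¬a ∨ ¬c) ∧ ¬¬a ∧ ¬¬c ∧ ¬b   (double negation)
⇔ (a ∨ ¬c) ∧ ¬¬a ∧ ¬¬c ∧ ¬b   (double negation)
⇔ (a ∨ ¬c) ∧ a ∧ ¬¬c ∧ ¬b   (double negation)
⇔ (a ∨ ¬c) ∧ a ∧ c ∧ ¬b   (double negation)
⇔ (a ∧ a ∧ c ∧ ¬b) ∨ (¬c ∧ a ∧ c ∧ ¬b)   (distribute ∧ over ∨)
⇔ a ∧ c ∧ ¬b   (simplify)

a ∧ c ∧ ¬b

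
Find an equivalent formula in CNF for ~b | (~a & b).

~b | (~a & b)
= (~b | ~a) & (~b | b)   (distribute | over &)
= ~b | ~a   (simplify)

~b | ~a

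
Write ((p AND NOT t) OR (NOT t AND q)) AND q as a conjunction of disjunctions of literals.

NOT t AND q

((p AND NOT t) OR (NOT t AND q)) AND q
≡ (p OR NOT t) AND (p OR q) AND (NOT t OR NOT t) AND (NOT t OR q) AND q   (distribute OR over AND)
≡ NOT t AND q   (simplify)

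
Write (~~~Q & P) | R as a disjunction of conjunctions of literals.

(~Q & P) | R

(~~~Q & P) | R
≡ (~Q & P) | R   [double negation]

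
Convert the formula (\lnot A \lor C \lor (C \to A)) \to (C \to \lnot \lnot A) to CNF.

(\lnot A \lor C \lor (C \to A)) \to (C \to \lnot \lnot A)
⇔ \lnot (\lnot A \lor C \lor (C \to A)) \lor (C \to \lnot \lnot A)   — eliminate \to
⇔ \lnot (\lnot A \lor C \lor \lnot C \lor A) \lor (C \to \lnot \lnot A)   — eliminate \to
⇔ \lnot (\lnot A \lor C \lor \lnot C \lor A) \lor \lnot C \lor \lnot \lnot A   — eliminate \to
⇔ (\lnot \lnot A \land \lnot C \land \lnot \lnot C \land \lnot A) \lor \lnot C \lor \lnot \lnot A   — De Morgan
⇔ (A \land \lnot C \land \lnot \lnot C \land \lnot A) \lor \lnot C \lor \lnot \lnot A   — double negation
⇔ (A \land \lnot C \land C \land \lnot A) \lor \lnot C \lor \lnot \lnot A   — double negation
⇔ (A \land \lnot C \land C \land \lnot A) \lor \lnot C \lor A   — double negation
⇔ (A \lor \lnot C \lor A) \land (\lnot C \lor \lnot C \lor A) \land (C \lor \lnot C \lor A) \land (\lnot A \lor \lnot C \lor A)   — distribute \lor over \land
⇔ A \lor \lnot C   — simplify

A \lor \lnot C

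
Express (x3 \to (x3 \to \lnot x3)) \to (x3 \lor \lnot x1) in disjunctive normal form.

(x3 \to (x3 \to \lnot x3)) \to (x3 \lor \lnot x1)
= \lnot (x3 \to (x3 \to \lnot x3)) \lor x3 \lor \lnot x1   — eliminate \to
= \lnot (\lnot x3 \lor (x3 \to \lnot x3)) \lor x3 \lor \lnot x1   — eliminate \to
= \lnot (\lnot x3 \lor \lnot x3 \lor \lnot x3) \lor x3 \lor \lnot x1   — eliminate \to
= (\lnot \lnot x3 \land \lnot \lnot x3 \land \lnot \lnot x3) \lor x3 \lor \lnot x1   — De Morgan
= (x3 \land \lnot \lnot x3 \land \lnot \lnot x3) \lor x3 \lor \lnot x1   — double negation
= (x3 \land x3 \land \lnot \lnot x3) \lor x3 \lor \lnot x1   — double negation
= (x3 \land x3 \land x3) \lor x3 \lor \lnot x1   — double negation
= x3 \lor \lnot x1   — simplify

x3 \lor \lnot x1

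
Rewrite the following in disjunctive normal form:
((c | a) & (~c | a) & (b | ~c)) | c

(a & ~c) | (a & b) | c

((c | a) & (~c | a) & (b | ~c)) | c
≡ (c & ~c & b) | (c & ~c & ~c) | (c & a & b) | (c & a & ~c) | (a & ~c & b) | (a & ~c & ~c) | (a & a & b) | (a & a & ~c) | c   [distribute & over |]
≡ (a & ~c) | (a & b) | c   [simplify]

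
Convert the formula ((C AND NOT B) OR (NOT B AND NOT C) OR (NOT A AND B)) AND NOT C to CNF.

((C AND NOT B) OR (NOT B AND NOT C) OR (NOT A AND B)) AND NOT C
⇔ (C OR NOT B OR NOT A) AND (C OR NOT B OR B) AND (C OR NOT C OR NOT A) AND (C OR NOT C OR B) AND (NOT B OR NOT B OR NOT A) AND (NOT B OR NOT B OR B) AND (NOT B OR NOT C OR NOT A) AND (NOT B OR NOT C OR B) AND NOT C   [distribute OR over AND]
⇔ (NOT B OR NOT A) AND NOT C   [simplify]

(NOT B OR NOT A) AND NOT C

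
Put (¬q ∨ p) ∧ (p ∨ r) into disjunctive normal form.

¬q ∧ r ∨ p

(¬q ∨ p) ∧ (p ∨ r)
≡ ¬q ∧ p ∨ ¬q ∧ r ∨ p ∧ p ∨ p ∧ r   [distribute ∧ over ∨]
≡ ¬q ∧ r ∨ p   [simplify]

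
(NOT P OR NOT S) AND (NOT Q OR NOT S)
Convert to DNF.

(NOT P AND NOT Q) OR NOT S

(NOT P OR NOT S) AND (NOT Q OR NOT S)
≡ (NOT P AND NOT Q) OR (NOT P AND NOT S) OR (NOT S AND NOT Q) OR (NOT S AND NOT S)
≡ (NOT P AND NOT Q) OR NOT S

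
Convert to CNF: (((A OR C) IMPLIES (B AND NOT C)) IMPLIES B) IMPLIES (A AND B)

(NOT A OR B) AND (NOT C OR B) AND (NOT C OR A) AND (NOT B OR A)

(((A OR C) IMPLIES (B AND NOT C)) IMPLIES B) IMPLIES (A AND B)
≡ NOT (((A OR C) IMPLIES (B AND NOT C)) IMPLIES B) OR (A AND B)   [eliminate IMPLIES]
≡ NOT (NOT ((A OR C) IMPLIES (B AND NOT C)) OR B) OR (A AND B)   [eliminate IMPLIES]
≡ NOT (NOT (NOT (A OR C) OR (B AND NOT C)) OR B) OR (A AND B)   [eliminate IMPLIES]
≡ (NOT NOT (NOT (A OR C) OR (B AND NOT C)) AND NOT B) OR (A AND B)   [De Morgan]
≡ ((NOT (A OR C) OR (B AND NOT C)) AND NOT B) OR (A AND B)   [double negation]
≡ (((NOT A AND NOT C) OR (B AND NOT C)) AND NOT B) OR (A AND B)   [De Morgan]
≡ (NOT A OR B OR A) AND (NOT A OR B OR B) AND (NOT A OR NOT C OR A) AND (NOT A OR NOT C OR B) AND (NOT C OR B OR A) AND (NOT C OR B OR B) AND (NOT C OR NOT C OR A) AND (NOT C OR NOT C OR B) AND (NOT B OR A) AND (NOT B OR B)   [distribute OR over AND]
≡ (NOT A OR B) AND (NOT C OR B) AND (NOT C OR A) AND (NOT B OR A)   [simplify]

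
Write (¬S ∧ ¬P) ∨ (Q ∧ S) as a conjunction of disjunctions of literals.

(¬S ∧ ¬P) ∨ (Q ∧ S)
≡ (¬S ∨ Q) ∧ (¬S ∨ S) ∧ (¬P ∨ Q) ∧ (¬P ∨ S)   (distribute ∨ over ∧)
≡ (¬S ∨ Q) ∧ (¬P ∨ Q) ∧ (¬P ∨ S)   (simplify)

(¬S ∨ Q) ∧ (¬P ∨ Q) ∧ (¬P ∨ S)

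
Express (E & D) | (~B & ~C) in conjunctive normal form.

(E | ~B) & (E | ~C) & (D | ~B) & (D | ~C)

(E & D) | (~B & ~C)
= (E | ~B) & (E | ~C) & (D | ~B) & (D | ~C)   [distribute | over &]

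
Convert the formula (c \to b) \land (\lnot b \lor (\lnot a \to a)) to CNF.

(\lnot c \lor b) \land (\lnot b \lor a)

(c \to b) \land (\lnot b \lor (\lnot a \to a))
⇔ (\lnot c \lor b) \land (\lnot b \lor (\lnot a \to a))   [eliminate \to]
⇔ (\lnot c \lor b) \land (\lnot b \lor \lnot \lnot a \lor a)   [eliminate \to]
⇔ (\lnot c \lor b) \land (\lnot b \lor a \lor a)   [double negation]
⇔ (\lnot c \lor b) \land (\lnot b \lor a)   [simplify]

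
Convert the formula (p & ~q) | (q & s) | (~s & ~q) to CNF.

(p & ~q) | (q & s) | (~s & ~q)
⇔ (p | q | ~s) & (p | q | ~q) & (p | s | ~s) & (p | s | ~q) & (~q | q | ~s) & (~q | q | ~q) & (~q | s | ~s) & (~q | s | ~q)   [distribute | over &]
⇔ (p | q | ~s) & (~q | s)   [simplify]

(p | q | ~s) & (~q | s)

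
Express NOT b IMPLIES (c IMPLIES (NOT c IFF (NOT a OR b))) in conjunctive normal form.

NOT b IMPLIES (c IMPLIES (NOT c IFF (NOT a OR b)))
≡ NOT NOT b OR (c IMPLIES (NOT c IFF (NOT a OR b)))   (eliminate IMPLIES)
≡ NOT NOT b OR NOT c OR (NOT c IFF (NOT a OR b))   (eliminate IMPLIES)
≡ NOT NOT b OR NOT c OR ((NOT c IMPLIES (NOT a OR b)) AND ((NOT a OR b) IMPLIES NOT c))   (eliminate IFF)
≡ NOT NOT b OR NOT c OR ((NOT NOT c OR NOT a OR b) AND ((NOT a OR b) IMPLIES NOT c))   (eliminate IMPLIES)
≡ NOT NOT b OR NOT c OR ((NOT NOT c OR NOT a OR b) AND (NOT (NOT a OR b) OR NOT c))   (eliminate IMPLIES)
≡ b OR NOT c OR ((NOT NOT c OR NOT a OR b) AND (NOT (NOT a OR b) OR NOT c))   (double negation)
≡ b OR NOT c OR ((c OR NOT a OR b) AND (NOT (NOT a OR b) OR NOT c))   (double negation)
≡ b OR NOT c OR ((c OR NOT a OR b) AND ((NOT NOT a AND NOT b) OR NOT c))   (De Morgan)
≡ b OR NOT c OR ((c OR NOT a OR b) AND ((a AND NOT b) OR NOT c))   (double negation)
≡ (b OR NOT c OR c OR NOT a OR b) AND (b OR NOT c OR a OR NOT c) AND (b OR NOT c OR NOT b OR NOT c)   (distribute OR over AND)
≡ b OR NOT c OR a   (simplify)

b OR NOT c OR a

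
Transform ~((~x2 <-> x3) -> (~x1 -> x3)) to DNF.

x2 & ~x3 & ~x1

~((~x2 <-> x3) -> (~x1 -> x3))
≡ ~(~(~x2 <-> x3) | (~x1 -> x3))   [eliminate ->]
≡ ~(~((~x2 -> x3) & (x3 -> ~x2)) | (~x1 -> x3))   [eliminate <->]
≡ ~(~((~~x2 | x3) & (x3 -> ~x2)) | (~x1 -> x3))   [eliminate ->]
≡ ~(~((~~x2 | x3) & (~x3 | ~x2)) | (~x1 -> x3))   [eliminate ->]
≡ ~(~((~~x2 | x3) & (~x3 | ~x2)) | ~~x1 | x3)   [eliminate ->]
≡ ~~((~~x2 | x3) & (~x3 | ~x2)) & ~~~x1 & ~x3   [De Morgan]
≡ (~~x2 | x3) & (~x3 | ~x2) & ~~~x1 & ~x3   [double negation]
≡ (x2 | x3) & (~x3 | ~x2) & ~~~x1 & ~x3   [double negation]
≡ (x2 | x3) & (~x3 | ~x2) & ~x1 & ~x3   [double negation]
≡ (x2 & ~x3 & ~x1 & ~x3) | (x2 & ~x2 & ~x1 & ~x3) | (x3 & ~x3 & ~x1 & ~x3) | (x3 & ~x2 & ~x1 & ~x3)   [distribute & over |]
≡ x2 & ~x3 & ~x1   [simplify]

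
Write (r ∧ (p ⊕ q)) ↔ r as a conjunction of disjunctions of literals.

(r ∧ (p ⊕ q)) ↔ r
⇔ ((r ∧ (p ⊕ q)) → r) ∧ (r → (r ∧ (p ⊕ q)))   (eliminate ↔)
⇔ (¬(r ∧ (p ⊕ q)) ∨ r) ∧ (r → (r ∧ (p ⊕ q)))   (eliminate →)
⇔ (¬(r ∧ (p ∨ q) ∧ ¬(p ∧ q)) ∨ r) ∧ (r → (r ∧ (p ⊕ q)))   (expand ⊕)
⇔ (¬(r ∧ (p ∨ q) ∧ ¬(p ∧ q)) ∨ r) ∧ (¬r ∨ (r ∧ (p ⊕ q)))   (eliminate →)
⇔ (¬(r ∧ (p ∨ q) ∧ ¬(p ∧ q)) ∨ r) ∧ (¬r ∨ (r ∧ (p ∨ q) ∧ ¬(p ∧ q)))   (expand ⊕)
⇔ (¬r ∨ ¬(p ∨ q) ∨ ¬¬(p ∧ q) ∨ r) ∧ (¬r ∨ (r ∧ (p ∨ q) ∧ ¬(p ∧ q)))   (De Morgan)
⇔ (¬r ∨ (¬p ∧ ¬q) ∨ ¬¬(p ∧ q) ∨ r) ∧ (¬r ∨ (r ∧ (p ∨ q) ∧ ¬(p ∧ q)))   (De Morgan)
⇔ (¬r ∨ (¬p ∧ ¬q) ∨ (p ∧ q) ∨ r) ∧ (¬r ∨ (r ∧ (p ∨ q) ∧ ¬(p ∧ q)))   (double negation)
⇔ (¬r ∨ (¬p ∧ ¬q) ∨ (p ∧ q) ∨ r) ∧ (¬r ∨ (r ∧ (p ∨ q) ∧ (¬p ∨ ¬q)))   (De Morgan)
⇔ (¬r ∨ ¬p ∨ p ∨ r) ∧ (¬r ∨ ¬p ∨ q ∨ r) ∧ (¬r ∨ ¬q ∨ p ∨ r) ∧ (¬r ∨ ¬q ∨ q ∨ r) ∧ (¬r ∨ r) ∧ (¬r ∨ p ∨ q) ∧ (¬r ∨ ¬p ∨ ¬q)   (distribute ∨ over ∧)
⇔ (¬r ∨ p ∨ q) ∧ (¬r ∨ ¬p ∨ ¬q)   (simplify)

(¬r ∨ p ∨ q) ∧ (¬r ∨ ¬p ∨ ¬q)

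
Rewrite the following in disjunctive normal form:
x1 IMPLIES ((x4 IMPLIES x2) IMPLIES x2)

x1 IMPLIES ((x4 IMPLIES x2) IMPLIES x2)
= NOT x1 OR ((x4 IMPLIES x2) IMPLIES x2)
= NOT x1 OR NOT (x4 IMPLIES x2) OR x2
= NOT x1 OR NOT (NOT x4 OR x2) OR x2
= NOT x1 OR (NOT NOT x4 AND NOT x2) OR x2
= NOT x1 OR (x4 AND NOT x2) OR x2

NOT x1 OR (x4 AND NOT x2) OR x2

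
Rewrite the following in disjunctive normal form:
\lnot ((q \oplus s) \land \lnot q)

(\lnot q \land \lnot s) \lor q

\lnot ((q \oplus s) \land \lnot q)
≡ \lnot (((q \land \lnot s) \lor (\lnot q \land s)) \land \lnot q)   (expand \oplus)
≡ \lnot ((q \land \lnot s) \lor (\lnot q \land s)) \lor \lnot \lnot q   (De Morgan)
≡ (\lnot (q \land \lnot s) \land \lnot (\lnot q \land s)) \lor \lnot \lnot q   (De Morgan)
≡ ((\lnot q \lor \lnot \lnot s) \land \lnot (\lnot q \land s)) \lor \lnot \lnot q   (De Morgan)
≡ ((\lnot q \lor s) \land \lnot (\lnot q \land s)) \lor \lnot \lnot q   (double negation)
≡ ((\lnot q \lor s) \land (\lnot \lnot q \lor \lnot s)) \lor \lnot \lnot q   (De Morgan)
≡ ((\lnot q \lor s) \land (q \lor \lnot s)) \lor \lnot \lnot q   (double negation)
≡ ((\lnot q \lor s) \land (q \lor \lnot s)) \lor q   (double negation)
≡ (\lnot q \land q) \lor (\lnot q \land \lnot s) \lor (s \land q) \lor (s \land \lnot s) \lor q   (distribute \land over \lor)
≡ (\lnot q \land \lnot s) \lor q   (simplify)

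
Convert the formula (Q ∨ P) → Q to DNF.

(Q ∨ P) → Q
= ¬(Q ∨ P) ∨ Q   [eliminate →]
= (¬Q ∧ ¬P) ∨ Q   [De Morgan]

(¬Q ∧ ¬P) ∨ Q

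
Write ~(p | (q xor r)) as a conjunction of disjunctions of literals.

~p & (~q | r) & (~r | q)

~(p | (q xor r))
⇔ ~(p | ((q | r) & ~(q & r)))   — expand xor
⇔ ~p & ~((q | r) & ~(q & r))   — De Morgan
⇔ ~p & (~(q | r) | ~~(q & r))   — De Morgan
⇔ ~p & ((~q & ~r) | ~~(q & r))   — De Morgan
⇔ ~p & ((~q & ~r) | (q & r))   — double negation
⇔ ~p & (~q | q) & (~q | r) & (~r | q) & (~r | r)   — distribute | over &
⇔ ~p & (~q | r) & (~r | q)   — simplify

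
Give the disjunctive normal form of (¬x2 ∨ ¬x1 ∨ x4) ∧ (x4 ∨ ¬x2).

(¬x2 ∨ ¬x1 ∨ x4) ∧ (x4 ∨ ¬x2)
≡ (¬x2 ∧ x4) ∨ (¬x2 ∧ ¬x2) ∨ (¬x1 ∧ x4) ∨ (¬x1 ∧ ¬x2) ∨ (x4 ∧ x4) ∨ (x4 ∧ ¬x2)   [distribute ∧ over ∨]
≡ ¬x2 ∨ x4   [simplify]

¬x2 ∨ x4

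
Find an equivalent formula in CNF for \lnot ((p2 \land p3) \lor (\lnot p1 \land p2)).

\lnot ((p2 \land p3) \lor (\lnot p1 \land p2))
≡ \lnot (p2 \land p3) \land \lnot (\lnot p1 \land p2)   [De Morgan]
≡ (\lnot p2 \lor \lnot p3) \land \lnot (\lnot p1 \land p2)   [De Morgan]
≡ (\lnot p2 \lor \lnot p3) \land (\lnot \lnot p1 \lor \lnot p2)   [De Morgan]
≡ (\lnot p2 \lor \lnot p3) \land (p1 \lor \lnot p2)   [double negation]

(\lnot p2 \lor \lnot p3) \land (p1 \lor \lnot p2)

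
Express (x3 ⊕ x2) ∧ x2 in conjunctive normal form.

(x3 ⊕ x2) ∧ x2
= (x3 ∨ x2) ∧ ¬(x3 ∧ x2) ∧ x2   [expand ⊕]
= (x3 ∨ x2) ∧ (¬x3 ∨ ¬x2) ∧ x2   [De Morgan]
= (¬x3 ∨ ¬x2) ∧ x2   [simplify]

(¬x3 ∨ ¬x2) ∧ x2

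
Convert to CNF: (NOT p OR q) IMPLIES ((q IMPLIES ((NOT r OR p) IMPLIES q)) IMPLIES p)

(NOT p OR q) IMPLIES ((q IMPLIES ((NOT r OR p) IMPLIES q)) IMPLIES p)
≡ NOT (NOT p OR q) OR ((q IMPLIES ((NOT r OR p) IMPLIES q)) IMPLIES p)   [eliminate IMPLIES]
≡ NOT (NOT p OR q) OR NOT (q IMPLIES ((NOT r OR p) IMPLIES q)) OR p   [eliminate IMPLIES]
≡ NOT (NOT p OR q) OR NOT (NOT q OR ((NOT r OR p) IMPLIES q)) OR p   [eliminate IMPLIES]
≡ NOT (NOT p OR q) OR NOT (NOT q OR NOT (NOT r OR p) OR q) OR p   [eliminate IMPLIES]
≡ (NOT NOT p AND NOT q) OR NOT (NOT q OR NOT (NOT r OR p) OR q) OR p   [De Morgan]
≡ (p AND NOT q) OR NOT (NOT q OR NOT (NOT r OR p) OR q) OR p   [double negation]
≡ (p AND NOT q) OR (NOT NOT q AND NOT NOT (NOT r OR p) AND NOT q) OR p   [De Morgan]
≡ (p AND NOT q) OR (q AND NOT NOT (NOT r OR p) AND NOT q) OR p   [double negation]
≡ (p AND NOT q) OR (q AND (NOT r OR p) AND NOT q) OR p   [double negation]
≡ (p OR q OR p) AND (p OR NOT r OR p OR p) AND (p OR NOT q OR p) AND (NOT q OR q OR p) AND (NOT q OR NOT r OR p OR p) AND (NOT q OR NOT q OR p)   [distribute OR over AND]
≡ (p OR q) AND (p OR NOT r) AND (p OR NOT q)   [simplify]

(p OR q) AND (p OR NOT r) AND (p OR NOT q)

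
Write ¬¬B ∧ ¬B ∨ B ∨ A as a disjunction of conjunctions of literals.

¬¬B ∧ ¬B ∨ B ∨ A
= B ∧ ¬B ∨ B ∨ A   [double negation]
= B ∨ A   [simplify]

B ∨ A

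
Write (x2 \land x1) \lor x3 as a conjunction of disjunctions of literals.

(x2 \land x1) \lor x3
≡ (x2 \lor x3) \land (x1 \lor x3)   (distribute \lor over \land)

(x2 \lor x3) \land (x1 \lor x3)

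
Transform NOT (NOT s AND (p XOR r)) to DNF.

s OR (NOT p AND NOT r) OR (r AND p)

NOT (NOT s AND (p XOR r))
⇔ NOT (NOT s AND ((p AND NOT r) OR (NOT p AND r)))   — expand XOR
⇔ NOT NOT s OR NOT ((p AND NOT r) OR (NOT p AND r))   — De Morgan
⇔ s OR NOT ((p AND NOT r) OR (NOT p AND r))   — double negation
⇔ s OR (NOT (p AND NOT r) AND NOT (NOT p AND r))   — De Morgan
⇔ s OR ((NOT p OR NOT NOT r) AND NOT (NOT p AND r))   — De Morgan
⇔ s OR ((NOT p OR r) AND NOT (NOT p AND r))   — double negation
⇔ s OR ((NOT p OR r) AND (NOT NOT p OR NOT r))   — De Morgan
⇔ s OR ((NOT p OR r) AND (p OR NOT r))   — double negation
⇔ s OR (NOT p AND p) OR (NOT p AND NOT r) OR (r AND p) OR (r AND NOT r)   — distribute AND over OR
⇔ s OR (NOT p AND NOT r) OR (r AND p)   — simplify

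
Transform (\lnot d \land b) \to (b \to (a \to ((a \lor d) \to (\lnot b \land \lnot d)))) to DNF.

(\lnot d \land b) \to (b \to (a \to ((a \lor d) \to (\lnot b \land \lnot d))))
= \lnot (\lnot d \land b) \lor (b \to (a \to ((a \lor d) \to (\lnot b \land \lnot d))))   (eliminate \to)
= \lnot (\lnot d \land b) \lor \lnot b \lor (a \to ((a \lor d) \to (\lnot b \land \lnot d)))   (eliminate \to)
= \lnot (\lnot d \land b) \lor \lnot b \lor \lnot a \lor ((a \lor d) \to (\lnot b \land \lnot d))   (eliminate \to)
= \lnot (\lnot d \land b) \lor \lnot b \lor \lnot a \lor \lnot (a \lor d) \lor (\lnot b \land \lnot d)   (eliminate \to)
= \lnot \lnot d \lor \lnot b \lor \lnot b \lor \lnot a \lor \lnot (a \lor d) \lor (\lnot b \land \lnot d)   (De Morgan)
= d \lor \lnot b \lor \lnot b \lor \lnot a \lor \lnot (a \lor d) \lor (\lnot b \land \lnot d)   (double negation)
= d \lor \lnot b \lor \lnot b \lor \lnot a \lor (\lnot a \land \lnot d) \lor (\lnot b \land \lnot d)   (De Morgan)
= d \lor \lnot b \lor \lnot a   (simplify)

d \lor \lnot b \lor \lnot a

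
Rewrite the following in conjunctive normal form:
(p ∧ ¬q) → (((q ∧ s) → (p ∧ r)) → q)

(p ∧ ¬q) → (((q ∧ s) → (p ∧ r)) → q)
= ¬(p ∧ ¬q) ∨ (((q ∧ s) → (p ∧ r)) → q)   [eliminate →]
= ¬(p ∧ ¬q) ∨ ¬((q ∧ s) → (p ∧ r)) ∨ q   [eliminate →]
= ¬(p ∧ ¬q) ∨ ¬(¬(q ∧ s) ∨ (p ∧ r)) ∨ q   [eliminate →]
= ¬p ∨ ¬¬q ∨ ¬(¬(q ∧ s) ∨ (p ∧ r)) ∨ q   [De Morgan]
= ¬p ∨ q ∨ ¬(¬(q ∧ s) ∨ (p ∧ r)) ∨ q   [double negation]
= ¬p ∨ q ∨ (¬¬(q ∧ s) ∧ ¬(p ∧ r)) ∨ q   [De Morgan]
= ¬p ∨ q ∨ (q ∧ s ∧ ¬(p ∧ r)) ∨ q   [double negation]
= ¬p ∨ q ∨ (q ∧ s ∧ (¬p ∨ ¬r)) ∨ q   [De Morgan]
= (¬p ∨ q ∨ q ∨ q) ∧ (¬p ∨ q ∨ s ∨ q) ∧ (¬p ∨ q ∨ ¬p ∨ ¬r ∨ q)   [distribute ∨ over ∧]
= ¬p ∨ q   [simplify]

¬p ∨ q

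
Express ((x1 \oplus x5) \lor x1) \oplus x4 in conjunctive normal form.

((x1 \oplus x5) \lor x1) \oplus x4
≡ ((x1 \oplus x5) \lor x1 \lor x4) \land \lnot (((x1 \oplus x5) \lor x1) \land x4)   [expand \oplus]
≡ (((x1 \lor x5) \land \lnot (x1 \land x5)) \lor x1 \lor x4) \land \lnot (((x1 \oplus x5) \lor x1) \land x4)   [expand \oplus]
≡ (((x1 \lor x5) \land \lnot (x1 \land x5)) \lor x1 \lor x4) \land \lnot ((((x1 \lor x5) \land \lnot (x1 \land x5)) \lor x1) \land x4)   [expand \oplus]
≡ (((x1 \lor x5) \land (\lnot x1 \lor \lnot x5)) \lor x1 \lor x4) \land \lnot ((((x1 \lor x5) \land \lnot (x1 \land x5)) \lor x1) \land x4)   [De Morgan]
≡ (((x1 \lor x5) \land (\lnot x1 \lor \lnot x5)) \lor x1 \lor x4) \land (\lnot (((x1 \lor x5) \land \lnot (x1 \land x5)) \lor x1) \lor \lnot x4)   [De Morgan]
≡ (((x1 \lor x5) \land (\lnot x1 \lor \lnot x5)) \lor x1 \lor x4) \land ((\lnot ((x1 \lor x5) \land \lnot (x1 \land x5)) \land \lnot x1) \lor \lnot x4)   [De Morgan]
≡ (((x1 \lor x5) \land (\lnot x1 \lor \lnot x5)) \lor x1 \lor x4) \land (((\lnot (x1 \lor x5) \lor \lnot \lnot (x1 \land x5)) \land \lnot x1) \lor \lnot x4)   [De Morgan]
≡ (((x1 \lor x5) \land (\lnot x1 \lor \lnot x5)) \lor x1 \lor x4) \land ((((\lnot x1 \land \lnot x5) \lor \lnot \lnot (x1 \land x5)) \land \lnot x1) \lor \lnot x4)   [De Morgan]
≡ (((x1 \lor x5) \land (\lnot x1 \lor \lnot x5)) \lor x1 \lor x4) \land ((((\lnot x1 \land \lnot x5) \lor (x1 \land x5)) \land \lnot x1) \lor \lnot x4)   [double negation]
≡ (x1 \lor x5 \lor x1 \lor x4) \land (\lnot x1 \lor \lnot x5 \lor x1 \lor x4) \land (\lnot x1 \lor x1 \lor \lnot x4) \land (\lnot x1 \lor x5 \lor \lnot x4) \land (\lnot x5 \lor x1 \lor \lnot x4) \land (\lnot x5 \lor x5 \lor \lnot x4) \land (\lnot x1 \lor \lnot x4)   [distribute \lor over \land]
≡ (x1 \lor x5 \lor x4) \land (\lnot x5 \lor x1 \lor \lnot x4) \land (\lnot x1 \lor \lnot x4)   [simplify]

(x1 \lor x5 \lor x4) \land (\lnot x5 \lor x1 \lor \lnot x4) \land (\lnot x1 \lor \lnot x4)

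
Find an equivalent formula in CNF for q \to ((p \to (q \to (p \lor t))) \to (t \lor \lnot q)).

(\lnot q \lor p \lor t) \land (\lnot q \lor \lnot p \lor t)

q \to ((p \to (q \to (p \lor t))) \to (t \lor \lnot q))
≡ \lnot q \lor ((p \to (q \to (p \lor t))) \to (t \lor \lnot q))   (eliminate \to)
≡ \lnot q \lor \lnot (p \to (q \to (p \lor t))) \lor t \lor \lnot q   (eliminate \to)
≡ \lnot q \lor \lnot (\lnot p \lor (q \to (p \lor t))) \lor t \lor \lnot q   (eliminate \to)
≡ \lnot q \lor \lnot (\lnot p \lor \lnot q \lor p \lor t) \lor t \lor \lnot q   (eliminate \to)
≡ \lnot q \lor (\lnot \lnot p \land \lnot \lnot q \land \lnot p \land \lnot t) \lor t \lor \lnot q   (De Morgan)
≡ \lnot q \lor (p \land \lnot \lnot q \land \lnot p \land \lnot t) \lor t \lor \lnot q   (double negation)
≡ \lnot q \lor (p \land q \land \lnot p \land \lnot t) \lor t \lor \lnot q   (double negation)
≡ (\lnot q \lor p \lor t \lor \lnot q) \land (\lnot q \lor q \lor t \lor \lnot q) \land (\lnot q \lor \lnot p \lor t \lor \lnot q) \land (\lnot q \lor \lnot t \lor t \lor \lnot q)   (distribute \lor over \land)
≡ (\lnot q \lor p \lor t) \land (\lnot q \lor \lnot p \lor t)   (simplify)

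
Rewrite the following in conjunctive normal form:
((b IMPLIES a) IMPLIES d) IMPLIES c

(NOT b OR a OR c) AND (NOT d OR c)

((b IMPLIES a) IMPLIES d) IMPLIES c
≡ NOT ((b IMPLIES a) IMPLIES d) OR c   (eliminate IMPLIES)
≡ NOT (NOT (b IMPLIES a) OR d) OR c   (eliminate IMPLIES)
≡ NOT (NOT (NOT b OR a) OR d) OR c   (eliminate IMPLIES)
≡ (NOT NOT (NOT b OR a) AND NOT d) OR c   (De Morgan)
≡ ((NOT b OR a) AND NOT d) OR c   (double negation)
≡ (NOT b OR a OR c) AND (NOT d OR c)   (distribute OR over AND)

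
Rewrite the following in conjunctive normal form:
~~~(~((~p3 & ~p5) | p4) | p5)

~~~(~((~p3 & ~p5) | p4) | p5)
≡ ~(~((~p3 & ~p5) | p4) | p5)   — double negation
≡ ~~((~p3 & ~p5) | p4) & ~p5   — De Morgan
≡ ((~p3 & ~p5) | p4) & ~p5   — double negation
≡ (~p3 | p4) & (~p5 | p4) & ~p5   — distribute | over &
≡ (~p3 | p4) & ~p5   — simplify

(~p3 | p4) & ~p5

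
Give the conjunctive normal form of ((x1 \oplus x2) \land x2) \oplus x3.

((x1 \oplus x2) \land x2) \oplus x3
⇔ (((x1 \oplus x2) \land x2) \lor x3) \land \lnot ((x1 \oplus x2) \land x2 \land x3)   [expand \oplus]
⇔ (((x1 \lor x2) \land \lnot (x1 \land x2) \land x2) \lor x3) \land \lnot ((x1 \oplus x2) \land x2 \land x3)   [expand \oplus]
⇔ (((x1 \lor x2) \land \lnot (x1 \land x2) \land x2) \lor x3) \land \lnot ((x1 \lor x2) \land \lnot (x1 \land x2) \land x2 \land x3)   [expand \oplus]
⇔ (((x1 \lor x2) \land (\lnot x1 \lor \lnot x2) \land x2) \lor x3) \land \lnot ((x1 \lor x2) \land \lnot (x1 \land x2) \land x2 \land x3)   [De Morgan]
⇔ (((x1 \lor x2) \land (\lnot x1 \lor \lnot x2) \land x2) \lor x3) \land (\lnot (x1 \lor x2) \lor \lnot \lnot (x1 \land x2) \lor \lnot x2 \lor \lnot x3)   [De Morgan]
⇔ (((x1 \lor x2) \land (\lnot x1 \lor \lnot x2) \land x2) \lor x3) \land ((\lnot x1 \land \lnot x2) \lor \lnot \lnot (x1 \land x2) \lor \lnot x2 \lor \lnot x3)   [De Morgan]
⇔ (((x1 \lor x2) \land (\lnot x1 \lor \lnot x2) \land x2) \lor x3) \land ((\lnot x1 \land \lnot x2) \lor (x1 \land x2) \lor \lnot x2 \lor \lnot x3)   [double negation]
⇔ (x1 \lor x2 \lor x3) \land (\lnot x1 \lor \lnot x2 \lor x3) \land (x2 \lor x3) \land (\lnot x1 \lor x1 \lor \lnot x2 \lor \lnot x3) \land (\lnot x1 \lor x2 \lor \lnot x2 \lor \lnot x3) \land (\lnot x2 \lor x1 \lor \lnot x2 \lor \lnot x3) \land (\lnot x2 \lor x2 \lor \lnot x2 \lor \lnot x3)   [distribute \lor over \land]
⇔ (\lnot x1 \lor \lnot x2 \lor x3) \land (x2 \lor x3) \land (\lnot x2 \lor x1 \lor \lnot x3)   [simplify]

(\lnot x1 \lor \lnot x2 \lor x3) \land (x2 \lor x3) \land (\lnot x2 \lor x1 \lor \lnot x3)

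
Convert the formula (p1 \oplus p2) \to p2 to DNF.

(\lnot p1 \land \lnot p2) \lor p2

(p1 \oplus p2) \to p2
= \lnot (p1 \oplus p2) \lor p2   — eliminate \to
= \lnot ((p1 \land \lnot p2) \lor (\lnot p1 \land p2)) \lor p2   — expand \oplus
= (\lnot (p1 \land \lnot p2) \land \lnot (\lnot p1 \land p2)) \lor p2   — De Morgan
= ((\lnot p1 \lor \lnot \lnot p2) \land \lnot (\lnot p1 \land p2)) \lor p2   — De Morgan
= ((\lnot p1 \lor p2) \land \lnot (\lnot p1 \land p2)) \lor p2   — double negation
= ((\lnot p1 \lor p2) \land (\lnot \lnot p1 \lor \lnot p2)) \lor p2   — De Morgan
= ((\lnot p1 \lor p2) \land (p1 \lor \lnot p2)) \lor p2   — double negation
= (\lnot p1 \land p1) \lor (\lnot p1 \land \lnot p2) \lor (p2 \land p1) \lor (p2 \land \lnot p2) \lor p2   — distribute \land over \lor
= (\lnot p1 \land \lnot p2) \lor p2   — simplify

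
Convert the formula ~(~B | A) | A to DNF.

(B & ~A) | A

~(~B | A) | A
≡ (~~B & ~A) | A   — De Morgan
≡ (B & ~A) | A   — double negation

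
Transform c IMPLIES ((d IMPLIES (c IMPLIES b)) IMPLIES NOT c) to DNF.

NOT c OR (d AND c AND NOT b)

c IMPLIES ((d IMPLIES (c IMPLIES b)) IMPLIES NOT c)
≡ NOT c OR ((d IMPLIES (c IMPLIES b)) IMPLIES NOT c)   (eliminate IMPLIES)
≡ NOT c OR NOT (d IMPLIES (c IMPLIES b)) OR NOT c   (eliminate IMPLIES)
≡ NOT c OR NOT (NOT d OR (c IMPLIES b)) OR NOT c   (eliminate IMPLIES)
≡ NOT c OR NOT (NOT d OR NOT c OR b) OR NOT c   (eliminate IMPLIES)
≡ NOT c OR (NOT NOT d AND NOT NOT c AND NOT b) OR NOT c   (De Morgan)
≡ NOT c OR (d AND NOT NOT c AND NOT b) OR NOT c   (double negation)
≡ NOT c OR (d AND c AND NOT b) OR NOT c   (double negation)
≡ NOT c OR (d AND c AND NOT b)   (simplify)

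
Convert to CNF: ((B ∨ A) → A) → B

((B ∨ A) → A) → B
≡ ¬((B ∨ A) → A) ∨ B   [eliminate →]
≡ ¬(¬(B ∨ A) ∨ A) ∨ B   [eliminate →]
≡ (¬¬(B ∨ A) ∧ ¬A) ∨ B   [De Morgan]
≡ ((B ∨ A) ∧ ¬A) ∨ B   [double negation]
≡ (B ∨ A ∨ B) ∧ (¬A ∨ B)   [distribute ∨ over ∧]
≡ (B ∨ A) ∧ (¬A ∨ B)   [simplify]

(B ∨ A) ∧ (¬A ∨ B)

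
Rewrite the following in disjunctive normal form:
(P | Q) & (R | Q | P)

(P | Q) & (R | Q | P)
= (P & R) | (P & Q) | (P & P) | (Q & R) | (Q & Q) | (Q & P)
= P | Q

P | Q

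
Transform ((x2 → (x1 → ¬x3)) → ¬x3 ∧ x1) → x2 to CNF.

((x2 → (x1 → ¬x3)) → ¬x3 ∧ x1) → x2
≡ ¬((x2 → (x1 → ¬x3)) → ¬x3 ∧ x1) ∨ x2   [eliminate →]
≡ ¬(¬(x2 → (x1 → ¬x3)) ∨ ¬x3 ∧ x1) ∨ x2   [eliminate →]
≡ ¬(¬(¬x2 ∨ (x1 → ¬x3)) ∨ ¬x3 ∧ x1) ∨ x2   [eliminate →]
≡ ¬(¬(¬x2 ∨ ¬x1 ∨ ¬x3) ∨ ¬x3 ∧ x1) ∨ x2   [eliminate →]
≡ ¬¬(¬x2 ∨ ¬x1 ∨ ¬x3) ∧ ¬(¬x3 ∧ x1) ∨ x2   [De Morgan]
≡ (¬x2 ∨ ¬x1 ∨ ¬x3) ∧ ¬(¬x3 ∧ x1) ∨ x2   [double negation]
≡ (¬x2 ∨ ¬x1 ∨ ¬x3) ∧ (¬¬x3 ∨ ¬x1) ∨ x2   [De Morgan]
≡ (¬x2 ∨ ¬x1 ∨ ¬x3) ∧ (x3 ∨ ¬x1) ∨ x2   [double negation]
≡ (¬x2 ∨ ¬x1 ∨ ¬x3 ∨ x2) ∧ (x3 ∨ ¬x1 ∨ x2)   [distribute ∨ over ∧]
≡ x3 ∨ ¬x1 ∨ x2   [simplify]

x3 ∨ ¬x1 ∨ x2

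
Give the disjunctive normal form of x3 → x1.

¬x3 ∨ x1

x3 → x1
≡ ¬x3 ∨ x1   [eliminate →]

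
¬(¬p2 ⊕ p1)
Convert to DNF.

¬(¬p2 ⊕ p1)
≡ ¬((¬p2 ∧ ¬p1) ∨ (¬¬p2 ∧ p1))   — expand ⊕
≡ ¬(¬p2 ∧ ¬p1) ∧ ¬(¬¬p2 ∧ p1)   — De Morgan
≡ (¬¬p2 ∨ ¬¬p1) ∧ ¬(¬¬p2 ∧ p1)   — De Morgan
≡ (p2 ∨ ¬¬p1) ∧ ¬(¬¬p2 ∧ p1)   — double negation
≡ (p2 ∨ p1) ∧ ¬(¬¬p2 ∧ p1)   — double negation
≡ (p2 ∨ p1) ∧ (¬¬¬p2 ∨ ¬p1)   — De Morgan
≡ (p2 ∨ p1) ∧ (¬p2 ∨ ¬p1)   — double negation
≡ (p2 ∧ ¬p2) ∨ (p2 ∧ ¬p1) ∨ (p1 ∧ ¬p2) ∨ (p1 ∧ ¬p1)   — distribute ∧ over ∨
≡ (p2 ∧ ¬p1) ∨ (p1 ∧ ¬p2)   — simplify

(p2 ∧ ¬p1) ∨ (p1 ∧ ¬p2)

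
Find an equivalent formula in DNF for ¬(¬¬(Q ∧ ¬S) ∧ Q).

¬(¬¬(Q ∧ ¬S) ∧ Q)
≡ ¬¬¬(Q ∧ ¬S) ∨ ¬Q
≡ ¬(Q ∧ ¬S) ∨ ¬Q
≡ ¬Q ∨ ¬¬S ∨ ¬Q
≡ ¬Q ∨ S ∨ ¬Q
≡ ¬Q ∨ S

¬Q ∨ S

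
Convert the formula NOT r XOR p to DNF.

NOT r XOR p
≡ (NOT r AND NOT p) OR (NOT NOT r AND p)   [expand XOR]
≡ (NOT r AND NOT p) OR (r AND p)   [double negation]

(NOT r AND NOT p) OR (r AND p)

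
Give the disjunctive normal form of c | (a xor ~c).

c | (a xor ~c)
⇔ c | (a & ~~c) | (~a & ~c)
⇔ c | (a & c) | (~a & ~c)
⇔ c | (~a & ~c)

c | (~a & ~c)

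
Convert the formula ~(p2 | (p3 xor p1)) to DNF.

~(p2 | (p3 xor p1))
= ~(p2 | (p3 & ~p1) | (~p3 & p1))   [expand xor]
= ~p2 & ~(p3 & ~p1) & ~(~p3 & p1)   [De Morgan]
= ~p2 & (~p3 | ~~p1) & ~(~p3 & p1)   [De Morgan]
= ~p2 & (~p3 | p1) & ~(~p3 & p1)   [double negation]
= ~p2 & (~p3 | p1) & (~~p3 | ~p1)   [De Morgan]
= ~p2 & (~p3 | p1) & (p3 | ~p1)   [double negation]
= (~p2 & ~p3 & p3) | (~p2 & ~p3 & ~p1) | (~p2 & p1 & p3) | (~p2 & p1 & ~p1)   [distribute & over |]
= (~p2 & ~p3 & ~p1) | (~p2 & p1 & p3)   [simplify]

(~p2 & ~p3 & ~p1) | (~p2 & p1 & p3)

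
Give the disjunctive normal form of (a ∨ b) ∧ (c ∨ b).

(a ∧ c) ∨ b

(a ∨ b) ∧ (c ∨ b)
= (a ∧ c) ∨ (a ∧ b) ∨ (b ∧ c) ∨ (b ∧ b)   [distribute ∧ over ∨]
= (a ∧ c) ∨ b   [simplify]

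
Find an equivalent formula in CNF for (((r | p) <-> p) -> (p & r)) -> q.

(~r | p | q) & (~p | ~r | q)

(((r | p) <-> p) -> (p & r)) -> q
≡ ~(((r | p) <-> p) -> (p & r)) | q   — eliminate ->
≡ ~(~((r | p) <-> p) | (p & r)) | q   — eliminate ->
≡ ~(~(((r | p) -> p) & (p -> (r | p))) | (p & r)) | q   — eliminate <->
≡ ~(~((~(r | p) | p) & (p -> (r | p))) | (p & r)) | q   — eliminate ->
≡ ~(~((~(r | p) | p) & (~p | r | p)) | (p & r)) | q   — eliminate ->
≡ (~~((~(r | p) | p) & (~p | r | p)) & ~(p & r)) | q   — De Morgan
≡ ((~(r | p) | p) & (~p | r | p) & ~(p & r)) | q   — double negation
≡ (((~r & ~p) | p) & (~p | r | p) & ~(p & r)) | q   — De Morgan
≡ (((~r & ~p) | p) & (~p | r | p) & (~p | ~r)) | q   — De Morgan
≡ (~r | p | q) & (~p | p | q) & (~p | r | p | q) & (~p | ~r | q)   — distribute | over &
≡ (~r | p | q) & (~p | ~r | q)   — simplify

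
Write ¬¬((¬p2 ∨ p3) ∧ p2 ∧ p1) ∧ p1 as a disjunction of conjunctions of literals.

¬¬((¬p2 ∨ p3) ∧ p2 ∧ p1) ∧ p1
= (¬p2 ∨ p3) ∧ p2 ∧ p1 ∧ p1   [double negation]
= (¬p2 ∧ p2 ∧ p1 ∧ p1) ∨ (p3 ∧ p2 ∧ p1 ∧ p1)   [distribute ∧ over ∨]
= p3 ∧ p2 ∧ p1   [simplify]

p3 ∧ p2 ∧ p1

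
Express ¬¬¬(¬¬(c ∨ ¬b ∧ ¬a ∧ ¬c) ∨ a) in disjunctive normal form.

¬c ∧ b ∧ ¬a

¬¬¬(¬¬(c ∨ ¬b ∧ ¬a ∧ ¬c) ∨ a)
≡ ¬(¬¬(c ∨ ¬b ∧ ¬a ∧ ¬c) ∨ a)   — double negation
≡ ¬¬¬(c ∨ ¬b ∧ ¬a ∧ ¬c) ∧ ¬a   — De Morgan
≡ ¬(c ∨ ¬b ∧ ¬a ∧ ¬c) ∧ ¬a   — double negation
≡ ¬c ∧ ¬(¬b ∧ ¬a ∧ ¬c) ∧ ¬a   — De Morgan
≡ ¬c ∧ (¬¬b ∨ ¬¬a ∨ ¬¬c) ∧ ¬a   — De Morgan
≡ ¬c ∧ (b ∨ ¬¬a ∨ ¬¬c) ∧ ¬a   — double negation
≡ ¬c ∧ (b ∨ a ∨ ¬¬c) ∧ ¬a   — double negation
≡ ¬c ∧ (b ∨ a ∨ c) ∧ ¬a   — double negation
≡ ¬c ∧ b ∧ ¬a ∨ ¬c ∧ a ∧ ¬a ∨ ¬c ∧ c ∧ ¬a   — distribute ∧ over ∨
≡ ¬c ∧ b ∧ ¬a   — simplify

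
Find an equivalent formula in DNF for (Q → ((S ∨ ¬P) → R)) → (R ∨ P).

(Q → ((S ∨ ¬P) → R)) → (R ∨ P)
≡ ¬(Q → ((S ∨ ¬P) → R)) ∨ R ∨ P   — eliminate →
≡ ¬(¬Q ∨ ((S ∨ ¬P) → R)) ∨ R ∨ P   — eliminate →
≡ ¬(¬Q ∨ ¬(S ∨ ¬P) ∨ R) ∨ R ∨ P   — eliminate →
≡ (¬¬Q ∧ ¬¬(S ∨ ¬P) ∧ ¬R) ∨ R ∨ P   — De Morgan
≡ (Q ∧ ¬¬(S ∨ ¬P) ∧ ¬R) ∨ R ∨ P   — double negation
≡ (Q ∧ (S ∨ ¬P) ∧ ¬R) ∨ R ∨ P   — double negation
≡ (Q ∧ S ∧ ¬R) ∨ (Q ∧ ¬P ∧ ¬R) ∨ R ∨ P   — distribute ∧ over ∨

(Q ∧ S ∧ ¬R) ∨ (Q ∧ ¬P ∧ ¬R) ∨ R ∨ P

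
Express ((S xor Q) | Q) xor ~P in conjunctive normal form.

((S xor Q) | Q) xor ~P
⇔ ((S xor Q) | Q | ~P) & ~(((S xor Q) | Q) & ~P)   [expand xor]
⇔ (((S | Q) & ~(S & Q)) | Q | ~P) & ~(((S xor Q) | Q) & ~P)   [expand xor]
⇔ (((S | Q) & ~(S & Q)) | Q | ~P) & ~((((S | Q) & ~(S & Q)) | Q) & ~P)   [expand xor]
⇔ (((S | Q) & (~S | ~Q)) | Q | ~P) & ~((((S | Q) & ~(S & Q)) | Q) & ~P)   [De Morgan]
⇔ (((S | Q) & (~S | ~Q)) | Q | ~P) & (~(((S | Q) & ~(S & Q)) | Q) | ~~P)   [De Morgan]
⇔ (((S | Q) & (~S | ~Q)) | Q | ~P) & ((~((S | Q) & ~(S & Q)) & ~Q) | ~~P)   [De Morgan]
⇔ (((S | Q) & (~S | ~Q)) | Q | ~P) & (((~(S | Q) | ~~(S & Q)) & ~Q) | ~~P)   [De Morgan]
⇔ (((S | Q) & (~S | ~Q)) | Q | ~P) & ((((~S & ~Q) | ~~(S & Q)) & ~Q) | ~~P)   [De Morgan]
⇔ (((S | Q) & (~S | ~Q)) | Q | ~P) & ((((~S & ~Q) | (S & Q)) & ~Q) | ~~P)   [double negation]
⇔ (((S | Q) & (~S | ~Q)) | Q | ~P) & ((((~S & ~Q) | (S & Q)) & ~Q) | P)   [double negation]
⇔ (S | Q | Q | ~P) & (~S | ~Q | Q | ~P) & (~S | S | P) & (~S | Q | P) & (~Q | S | P) & (~Q | Q | P) & (~Q | P)   [distribute | over &]
⇔ (S | Q | ~P) & (~S | Q | P) & (~Q | P)   [simplify]

(S | Q | ~P) & (~S | Q | P) & (~Q | P)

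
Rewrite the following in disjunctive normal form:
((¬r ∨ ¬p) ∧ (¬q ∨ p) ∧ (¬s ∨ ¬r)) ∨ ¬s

((¬r ∨ ¬p) ∧ (¬q ∨ p) ∧ (¬s ∨ ¬r)) ∨ ¬s
= (¬r ∧ ¬q ∧ ¬s) ∨ (¬r ∧ ¬q ∧ ¬r) ∨ (¬r ∧ p ∧ ¬s) ∨ (¬r ∧ p ∧ ¬r) ∨ (¬p ∧ ¬q ∧ ¬s) ∨ (¬p ∧ ¬q ∧ ¬r) ∨ (¬p ∧ p ∧ ¬s) ∨ (¬p ∧ p ∧ ¬r) ∨ ¬s
= (¬r ∧ ¬q) ∨ (¬r ∧ p) ∨ ¬s

(¬r ∧ ¬q) ∨ (¬r ∧ p) ∨ ¬s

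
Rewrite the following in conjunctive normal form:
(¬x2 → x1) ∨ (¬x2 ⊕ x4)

(¬x2 → x1) ∨ (¬x2 ⊕ x4)
≡ ¬¬x2 ∨ x1 ∨ (¬x2 ⊕ x4)   — eliminate →
≡ ¬¬x2 ∨ x1 ∨ ((¬x2 ∨ x4) ∧ ¬(¬x2 ∧ x4))   — expand ⊕
≡ x2 ∨ x1 ∨ ((¬x2 ∨ x4) ∧ ¬(¬x2 ∧ x4))   — double negation
≡ x2 ∨ x1 ∨ ((¬x2 ∨ x4) ∧ (¬¬x2 ∨ ¬x4))   — De Morgan
≡ x2 ∨ x1 ∨ ((¬x2 ∨ x4) ∧ (x2 ∨ ¬x4))   — double negation
≡ (x2 ∨ x1 ∨ ¬x2 ∨ x4) ∧ (x2 ∨ x1 ∨ x2 ∨ ¬x4)   — distribute ∨ over ∧
≡ x2 ∨ x1 ∨ ¬x4   — simplify

x2 ∨ x1 ∨ ¬x4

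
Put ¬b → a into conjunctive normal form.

b ∨ a

¬b → a
⇔ ¬¬b ∨ a   — eliminate →
⇔ b ∨ a   — double negation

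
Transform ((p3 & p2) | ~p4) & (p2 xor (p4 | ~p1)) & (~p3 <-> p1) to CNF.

((p3 & p2) | ~p4) & (p2 xor (p4 | ~p1)) & (~p3 <-> p1)
≡ ((p3 & p2) | ~p4) & (p2 | p4 | ~p1) & ~(p2 & (p4 | ~p1)) & (~p3 <-> p1)   (expand xor)
≡ ((p3 & p2) | ~p4) & (p2 | p4 | ~p1) & ~(p2 & (p4 | ~p1)) & (~p3 -> p1) & (p1 -> ~p3)   (eliminate <->)
≡ ((p3 & p2) | ~p4) & (p2 | p4 | ~p1) & ~(p2 & (p4 | ~p1)) & (~~p3 | p1) & (p1 -> ~p3)   (eliminate ->)
≡ ((p3 & p2) | ~p4) & (p2 | p4 | ~p1) & ~(p2 & (p4 | ~p1)) & (~~p3 | p1) & (~p1 | ~p3)   (eliminate ->)
≡ ((p3 & p2) | ~p4) & (p2 | p4 | ~p1) & (~p2 | ~(p4 | ~p1)) & (~~p3 | p1) & (~p1 | ~p3)   (De Morgan)
≡ ((p3 & p2) | ~p4) & (p2 | p4 | ~p1) & (~p2 | (~p4 & ~~p1)) & (~~p3 | p1) & (~p1 | ~p3)   (De Morgan)
≡ ((p3 & p2) | ~p4) & (p2 | p4 | ~p1) & (~p2 | (~p4 & p1)) & (~~p3 | p1) & (~p1 | ~p3)   (double negation)
≡ ((p3 & p2) | ~p4) & (p2 | p4 | ~p1) & (~p2 | (~p4 & p1)) & (p3 | p1) & (~p1 | ~p3)   (double negation)
≡ (p3 | ~p4) & (p2 | ~p4) & (p2 | p4 | ~p1) & (~p2 | ~p4) & (~p2 | p1) & (p3 | p1) & (~p1 | ~p3)   (distribute | over &)

(p3 | ~p4) & (p2 | ~p4) & (p2 | p4 | ~p1) & (~p2 | ~p4) & (~p2 | p1) & (p3 | p1) & (~p1 | ~p3)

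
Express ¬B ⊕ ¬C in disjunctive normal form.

(¬B ∧ C) ∨ (B ∧ ¬C)

¬B ⊕ ¬C
≡ (¬B ∧ ¬¬C) ∨ (¬¬B ∧ ¬C)   — expand ⊕
≡ (¬B ∧ C) ∨ (¬¬B ∧ ¬C)   — double negation
≡ (¬B ∧ C) ∨ (B ∧ ¬C)   — double negation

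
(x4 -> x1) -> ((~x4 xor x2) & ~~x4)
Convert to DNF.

(x4 & ~x1) | (x4 & x2)

(x4 -> x1) -> ((~x4 xor x2) & ~~x4)
≡ ~(x4 -> x1) | ((~x4 xor x2) & ~~x4)   — eliminate ->
≡ ~(~x4 | x1) | ((~x4 xor x2) & ~~x4)   — eliminate ->
≡ ~(~x4 | x1) | (((~x4 & ~x2) | (~~x4 & x2)) & ~~x4)   — expand xor
≡ (~~x4 & ~x1) | (((~x4 & ~x2) | (~~x4 & x2)) & ~~x4)   — De Morgan
≡ (x4 & ~x1) | (((~x4 & ~x2) | (~~x4 & x2)) & ~~x4)   — double negation
≡ (x4 & ~x1) | (((~x4 & ~x2) | (x4 & x2)) & ~~x4)   — double negation
≡ (x4 & ~x1) | (((~x4 & ~x2) | (x4 & x2)) & x4)   — double negation
≡ (x4 & ~x1) | (~x4 & ~x2 & x4) | (x4 & x2 & x4)   — distribute & over |
≡ (x4 & ~x1) | (x4 & x2)   — simplify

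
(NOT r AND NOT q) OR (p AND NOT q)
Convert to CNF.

(NOT r AND NOT q) OR (p AND NOT q)
≡ (NOT r OR p) AND (NOT r OR NOT q) AND (NOT q OR p) AND (NOT q OR NOT q)   (distribute OR over AND)
≡ (NOT r OR p) AND NOT q   (simplify)

(NOT r OR p) AND NOT q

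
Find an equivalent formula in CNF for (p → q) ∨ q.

(p → q) ∨ q
= ¬p ∨ q ∨ q
= ¬p ∨ q

¬p ∨ q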